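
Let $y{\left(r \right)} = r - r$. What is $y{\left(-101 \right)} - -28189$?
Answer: $28189$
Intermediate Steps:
$y{\left(r \right)} = 0$
$y{\left(-101 \right)} - -28189 = 0 - -28189 = 0 + 28189 = 28189$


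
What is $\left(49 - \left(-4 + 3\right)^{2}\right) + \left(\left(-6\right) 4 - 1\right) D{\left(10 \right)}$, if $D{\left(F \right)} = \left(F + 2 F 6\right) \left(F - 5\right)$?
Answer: $-16202$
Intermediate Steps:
$D{\left(F \right)} = 13 F \left(-5 + F\right)$ ($D{\left(F \right)} = \left(F + 12 F\right) \left(-5 + F\right) = 13 F \left(-5 + F\right)$)
$\left(49 - \left(-4 + 3\right)^{2}\right) + \left(\left(-6\right) 4 - 1\right) D{\left(10 \right)} = \left(49 - \left(-4 + 3\right)^{2}\right) + \left(\left(-6\right) 4 - 1\right) 13 \cdot 10 \left(-5 + 10\right) = \left(49 - \left(-1\right)^{2}\right) + \left(-24 - 1\right) 13 \cdot 10 \cdot 5 = \left(49 - 1\right) - 16250 = 48 - 16250 = -16202$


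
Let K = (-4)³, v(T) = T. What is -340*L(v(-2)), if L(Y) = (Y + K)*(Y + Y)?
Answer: -89760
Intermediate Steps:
K = -64
L(Y) = 2*Y*(-64 + Y) (L(Y) = (Y - 64)*(Y + Y) = (-64 + Y)*(2*Y) = 2*Y*(-64 + Y))
-340*L(v(-2)) = -680*(-2)*(-64 - 2) = -680*(-2)*(-66) = -340*264 = -89760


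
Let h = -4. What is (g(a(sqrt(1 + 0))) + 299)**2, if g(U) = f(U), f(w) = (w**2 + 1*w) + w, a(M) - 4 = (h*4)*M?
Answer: 175561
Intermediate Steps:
a(M) = 4 - 16*M (a(M) = 4 + (-4*4)*M = 4 - 16*M)
f(w) = w**2 + 2*w (f(w) = (w**2 + w) + w = (w + w**2) + w = w**2 + 2*w)
g(U) = U*(2 + U)
(g(a(sqrt(1 + 0))) + 299)**2 = ((4 - 16*sqrt(1 + 0))*(2 + (4 - 16*sqrt(1 + 0))) + 299)**2 = ((4 - 16*sqrt(1))*(2 + (4 - 16*sqrt(1))) + 299)**2 = ((4 - 16*1)*(2 + (4 - 16*1)) + 299)**2 = ((4 - 16)*(2 + (4 - 16)) + 299)**2 = (-12*(2 - 12) + 299)**2 = (-12*(-10) + 299)**2 = (120 + 299)**2 = 419**2 = 175561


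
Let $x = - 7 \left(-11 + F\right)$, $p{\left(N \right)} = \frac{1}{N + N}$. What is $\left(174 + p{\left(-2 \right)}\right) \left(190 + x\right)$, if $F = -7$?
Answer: $54905$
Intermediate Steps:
$p{\left(N \right)} = \frac{1}{2 N}$
$x = 126$ ($x = - 7 \left(-11 - 7\right) = \left(-7\right) \left(-18\right) = 126$)
$\left(174 + p{\left(-2 \right)}\right) \left(190 + x\right) = \left(174 + \frac{1}{2 \left(-2\right)}\right) \left(190 + 126\right) = \left(174 + \frac{1}{2} \left(- \frac{1}{2}\right)\right) 316 = \left(174 - \frac{1}{4}\right) 316 = \frac{695}{4} \cdot 316 = 54905$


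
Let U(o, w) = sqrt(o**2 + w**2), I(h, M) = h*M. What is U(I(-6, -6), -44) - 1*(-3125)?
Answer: 3125 + 4*sqrt(202) ≈ 3181.9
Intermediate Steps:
I(h, M) = M*h
U(I(-6, -6), -44) - 1*(-3125) = sqrt((-6*(-6))**2 + (-44)**2) - 1*(-3125) = sqrt(36**2 + 1936) + 3125 = sqrt(1296 + 1936) + 3125 = sqrt(3232) + 3125 = 4*sqrt(202) + 3125 = 3125 + 4*sqrt(202)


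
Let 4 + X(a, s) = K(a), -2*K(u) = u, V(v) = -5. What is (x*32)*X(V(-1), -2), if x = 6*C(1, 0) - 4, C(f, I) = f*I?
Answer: 192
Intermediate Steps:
C(f, I) = I*f
K(u) = -u/2
X(a, s) = -4 - a/2
x = -4 (x = 6*(0*1) - 4 = 6*0 - 4 = 0 - 4 = -4)
(x*32)*X(V(-1), -2) = (-4*32)*(-4 - ½*(-5)) = -128*(-4 + 5/2) = -128*(-3/2) = 192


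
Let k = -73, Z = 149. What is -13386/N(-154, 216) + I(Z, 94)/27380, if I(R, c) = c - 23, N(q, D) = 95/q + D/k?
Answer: 4120293434689/1100648620 ≈ 3743.5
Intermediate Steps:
N(q, D) = 95/q - D/73 (N(q, D) = 95/q + D/(-73) = 95/q + D*(-1/73) = 95/q - D/73)
I(R, c) = -23 + c
-13386/N(-154, 216) + I(Z, 94)/27380 = -13386/(95/(-154) - 1/73*216) + (-23 + 94)/27380 = -13386/(95*(-1/154) - 216/73) + 71*(1/27380) = -13386/(-95/154 - 216/73) + 71/27380 = -13386/(-40199/11242) + 71/27380 = -13386*(-11242/40199) + 71/27380 = 150485412/40199 + 71/27380 = 4120293434689/1100648620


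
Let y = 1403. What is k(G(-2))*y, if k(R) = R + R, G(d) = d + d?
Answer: -11224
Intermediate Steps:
G(d) = 2*d
k(R) = 2*R
k(G(-2))*y = (2*(2*(-2)))*1403 = (2*(-4))*1403 = -8*1403 = -11224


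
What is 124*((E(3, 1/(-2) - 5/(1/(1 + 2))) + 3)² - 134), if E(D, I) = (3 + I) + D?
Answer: -11377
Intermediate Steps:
E(D, I) = 3 + D + I
124*((E(3, 1/(-2) - 5/(1/(1 + 2))) + 3)² - 134) = 124*(((3 + 3 + (1/(-2) - 5/(1/(1 + 2)))) + 3)² - 134) = 124*(((3 + 3 + (1*(-½) - 5/(1/3))) + 3)² - 134) = 124*(((3 + 3 + (-½ - 5/⅓)) + 3)² - 134) = 124*(((3 + 3 + (-½ - 5*3)) + 3)² - 134) = 124*(((3 + 3 + (-½ - 15)) + 3)² - 134) = 124*(((3 + 3 - 31/2) + 3)² - 134) = 124*((-19/2 + 3)² - 134) = 124*((-13/2)² - 134) = 124*(169/4 - 134) = 124*(-367/4) = -11377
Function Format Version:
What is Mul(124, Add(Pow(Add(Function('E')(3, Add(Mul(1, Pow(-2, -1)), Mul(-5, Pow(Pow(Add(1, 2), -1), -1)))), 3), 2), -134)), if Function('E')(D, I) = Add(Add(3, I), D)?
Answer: -11377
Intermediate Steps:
Function('E')(D, I) = Add(3, D, I)
Mul(124, Add(Pow(Add(Function('E')(3, Add(Mul(1, Pow(-2, -1)), Mul(-5, Pow(Pow(Add(1, 2), -1), -1)))), 3), 2), -134)) = Mul(124, Add(Pow(Add(Add(3, 3, Add(Mul(1, Pow(-2, -1)), Mul(-5, Pow(Pow(Add(1, 2), -1), -1)))), 3), 2), -134)) = Mul(124, Add(Pow(Add(Add(3, 3, Add(Mul(1, Rational(-1, 2)), Mul(-5, Pow(Pow(3, -1), -1)))), 3), 2), -134)) = Mul(124, Add(Pow(Add(Add(3, 3, Add(Rational(-1, 2), Mul(-5, Pow(Rational(1, 3), -1)))), 3), 2), -134)) = Mul(124, Add(Pow(Add(Add(3, 3, Add(Rational(-1, 2), Mul(-5, 3))), 3), 2), -134)) = Mul(124, Add(Pow(Add(Add(3, 3, Add(Rational(-1, 2), -15)), 3), 2), -134)) = Mul(124, Add(Pow(Add(Add(3, 3, Rational(-31, 2)), 3), 2), -134)) = Mul(124, Add(Pow(Add(Rational(-19, 2), 3), 2), -134)) = Mul(124, Add(Pow(Rational(-13, 2), 2), -134)) = Mul(124, Add(Rational(169, 4), -134)) = Mul(124, Rational(-367, 4)) = -11377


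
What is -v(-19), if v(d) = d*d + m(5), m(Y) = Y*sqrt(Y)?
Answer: -361 - 5*sqrt(5) ≈ -372.18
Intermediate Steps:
m(Y) = Y**(3/2)
v(d) = d**2 + 5*sqrt(5) (v(d) = d*d + 5**(3/2) = d**2 + 5*sqrt(5))
-v(-19) = -((-19)**2 + 5*sqrt(5)) = -(361 + 5*sqrt(5)) = -361 - 5*sqrt(5)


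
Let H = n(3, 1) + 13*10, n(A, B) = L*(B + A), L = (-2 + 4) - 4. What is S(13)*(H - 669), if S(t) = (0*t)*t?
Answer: 0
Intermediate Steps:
L = -2 (L = 2 - 4 = -2)
n(A, B) = -2*A - 2*B (n(A, B) = -2*(B + A) = -2*(A + B) = -2*A - 2*B)
S(t) = 0 (S(t) = 0*t = 0)
H = 122 (H = (-2*3 - 2*1) + 13*10 = (-6 - 2) + 130 = -8 + 130 = 122)
S(13)*(H - 669) = 0*(122 - 669) = 0*(-547) = 0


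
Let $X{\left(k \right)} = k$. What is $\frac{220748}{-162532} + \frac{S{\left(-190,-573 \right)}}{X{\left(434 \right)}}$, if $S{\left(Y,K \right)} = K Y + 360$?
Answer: $\frac{2207195716}{8817361} \approx 250.32$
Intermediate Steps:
$S{\left(Y,K \right)} = 360 + K Y$
$\frac{220748}{-162532} + \frac{S{\left(-190,-573 \right)}}{X{\left(434 \right)}} = \frac{220748}{-162532} + \frac{360 - -108870}{434} = 220748 \left(- \frac{1}{162532}\right) + \left(360 + 108870\right) \frac{1}{434} = - \frac{55187}{40633} + 109230 \cdot \frac{1}{434} = - \frac{55187}{40633} + \frac{54615}{217} = \frac{2207195716}{8817361}$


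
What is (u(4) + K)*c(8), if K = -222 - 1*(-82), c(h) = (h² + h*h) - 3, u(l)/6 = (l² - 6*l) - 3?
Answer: -25750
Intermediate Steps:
u(l) = -18 - 36*l + 6*l² (u(l) = 6*((l² - 6*l) - 3) = 6*(-3 + l² - 6*l) = -18 - 36*l + 6*l²)
c(h) = -3 + 2*h² (c(h) = (h² + h²) - 3 = 2*h² - 3 = -3 + 2*h²)
K = -140 (K = -222 + 82 = -140)
(u(4) + K)*c(8) = ((-18 - 36*4 + 6*4²) - 140)*(-3 + 2*8²) = ((-18 - 144 + 6*16) - 140)*(-3 + 2*64) = ((-18 - 144 + 96) - 140)*(-3 + 128) = (-66 - 140)*125 = -206*125 = -25750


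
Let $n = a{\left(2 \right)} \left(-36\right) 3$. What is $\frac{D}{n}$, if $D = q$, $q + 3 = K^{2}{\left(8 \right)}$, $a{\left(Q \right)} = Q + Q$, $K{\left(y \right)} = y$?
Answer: $- \frac{61}{432} \approx -0.1412$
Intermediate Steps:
$a{\left(Q \right)} = 2 Q$
$n = -432$ ($n = 2 \cdot 2 \left(-36\right) 3 = 4 \left(-36\right) 3 = \left(-144\right) 3 = -432$)
$q = 61$ ($q = -3 + 8^{2} = -3 + 64 = 61$)
$D = 61$
$\frac{D}{n} = \frac{61}{-432} = 61 \left(- \frac{1}{432}\right) = - \frac{61}{432}$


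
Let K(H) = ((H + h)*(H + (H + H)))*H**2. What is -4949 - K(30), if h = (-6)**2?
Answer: -5350949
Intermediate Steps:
h = 36
K(H) = 3*H**3*(36 + H) (K(H) = ((H + 36)*(H + (H + H)))*H**2 = ((36 + H)*(H + 2*H))*H**2 = ((36 + H)*(3*H))*H**2 = (3*H*(36 + H))*H**2 = 3*H**3*(36 + H))
-4949 - K(30) = -4949 - 3*30**3*(36 + 30) = -4949 - 3*27000*66 = -4949 - 1*5346000 = -4949 - 5346000 = -5350949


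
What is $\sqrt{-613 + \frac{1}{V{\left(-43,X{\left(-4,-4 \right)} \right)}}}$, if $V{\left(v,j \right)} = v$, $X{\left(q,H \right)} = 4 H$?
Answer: $\frac{2 i \sqrt{283370}}{43} \approx 24.759 i$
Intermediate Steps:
$\sqrt{-613 + \frac{1}{V{\left(-43,X{\left(-4,-4 \right)} \right)}}} = \sqrt{-613 + \frac{1}{-43}} = \sqrt{-613 - \frac{1}{43}} = \sqrt{- \frac{26360}{43}} = \frac{2 i \sqrt{283370}}{43}$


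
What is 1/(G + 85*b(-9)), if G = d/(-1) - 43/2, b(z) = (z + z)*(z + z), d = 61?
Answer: 2/54915 ≈ 3.6420e-5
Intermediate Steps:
b(z) = 4*z² (b(z) = (2*z)*(2*z) = 4*z²)
G = -165/2 (G = 61/(-1) - 43/2 = 61*(-1) - 43*½ = -61 - 43/2 = -165/2 ≈ -82.500)
1/(G + 85*b(-9)) = 1/(-165/2 + 85*(4*(-9)²)) = 1/(-165/2 + 85*(4*81)) = 1/(-165/2 + 85*324) = 1/(-165/2 + 27540) = 1/(54915/2) = 2/54915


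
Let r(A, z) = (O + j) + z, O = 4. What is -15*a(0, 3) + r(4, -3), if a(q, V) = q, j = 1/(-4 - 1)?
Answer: ⅘ ≈ 0.80000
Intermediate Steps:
j = -⅕ (j = 1/(-5) = -⅕ ≈ -0.20000)
r(A, z) = 19/5 + z (r(A, z) = (4 - ⅕) + z = 19/5 + z)
-15*a(0, 3) + r(4, -3) = -15*0 + (19/5 - 3) = 0 + ⅘ = ⅘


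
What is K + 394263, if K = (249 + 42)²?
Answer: 478944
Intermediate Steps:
K = 84681 (K = 291² = 84681)
K + 394263 = 84681 + 394263 = 478944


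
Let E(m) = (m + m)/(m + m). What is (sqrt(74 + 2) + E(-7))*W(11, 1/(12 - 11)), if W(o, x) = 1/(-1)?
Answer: -1 - 2*sqrt(19) ≈ -9.7178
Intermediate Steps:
E(m) = 1 (E(m) = (2*m)/((2*m)) = (2*m)*(1/(2*m)) = 1)
W(o, x) = -1 (W(o, x) = 1*(-1) = -1)
(sqrt(74 + 2) + E(-7))*W(11, 1/(12 - 11)) = (sqrt(74 + 2) + 1)*(-1) = (sqrt(76) + 1)*(-1) = (2*sqrt(19) + 1)*(-1) = (1 + 2*sqrt(19))*(-1) = -1 - 2*sqrt(19)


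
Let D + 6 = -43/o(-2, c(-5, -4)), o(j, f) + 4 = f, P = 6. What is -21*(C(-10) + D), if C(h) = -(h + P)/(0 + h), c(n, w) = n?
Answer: 511/15 ≈ 34.067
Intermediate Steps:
o(j, f) = -4 + f
C(h) = -(6 + h)/h (C(h) = -(h + 6)/(0 + h) = -(6 + h)/h)
D = -11/9 (D = -6 - 43/(-4 - 5) = -6 - 43/(-9) = -6 - 43*(-1/9) = -6 + 43/9 = -11/9 ≈ -1.2222)
-21*(C(-10) + D) = -21*((-6 - 1*(-10))/(-10) - 11/9) = -21*(-(-6 + 10)/10 - 11/9) = -21*(-1/10*4 - 11/9) = -21*(-2/5 - 11/9) = -21*(-73/45) = 511/15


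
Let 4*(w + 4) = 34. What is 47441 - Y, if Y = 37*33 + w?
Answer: 92431/2 ≈ 46216.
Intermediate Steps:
w = 9/2 (w = -4 + (1/4)*34 = -4 + 17/2 = 9/2 ≈ 4.5000)
Y = 2451/2 (Y = 37*33 + 9/2 = 1221 + 9/2 = 2451/2 ≈ 1225.5)
47441 - Y = 47441 - 1*2451/2 = 47441 - 2451/2 = 92431/2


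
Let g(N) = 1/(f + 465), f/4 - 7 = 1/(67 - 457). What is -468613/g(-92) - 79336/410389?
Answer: -18487685290863301/80025855 ≈ -2.3102e+8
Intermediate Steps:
f = 5458/195 (f = 28 + 4/(67 - 457) = 28 + 4/(-390) = 28 + 4*(-1/390) = 28 - 2/195 = 5458/195 ≈ 27.990)
g(N) = 195/96133 (g(N) = 1/(5458/195 + 465) = 1/(96133/195) = 195/96133)
-468613/g(-92) - 79336/410389 = -468613/195/96133 - 79336/410389 = -468613*96133/195 - 79336*1/410389 = -45049173529/195 - 79336/410389 = -18487685290863301/80025855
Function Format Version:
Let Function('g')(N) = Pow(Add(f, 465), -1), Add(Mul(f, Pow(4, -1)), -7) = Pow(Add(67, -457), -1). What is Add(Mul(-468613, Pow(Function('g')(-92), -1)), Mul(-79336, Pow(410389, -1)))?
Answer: Rational(-18487685290863301, 80025855) ≈ -2.3102e+8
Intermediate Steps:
f = Rational(5458, 195) (f = Add(28, Mul(4, Pow(Add(67, -457), -1))) = Add(28, Mul(4, Pow(-390, -1))) = Add(28, Mul(4, Rational(-1, 390))) = Add(28, Rational(-2, 195)) = Rational(5458, 195) ≈ 27.990)
Function('g')(N) = Rational(195, 96133) (Function('g')(N) = Pow(Add(Rational(5458, 195), 465), -1) = Pow(Rational(96133, 195), -1) = Rational(195, 96133))
Add(Mul(-468613, Pow(Function('g')(-92), -1)), Mul(-79336, Pow(410389, -1))) = Add(Mul(-468613, Pow(Rational(195, 96133), -1)), Mul(-79336, Pow(410389, -1))) = Add(Mul(-468613, Rational(96133, 195)), Mul(-79336, Rational(1, 410389))) = Add(Rational(-45049173529, 195), Rational(-79336, 410389)) = Rational(-18487685290863301, 80025855)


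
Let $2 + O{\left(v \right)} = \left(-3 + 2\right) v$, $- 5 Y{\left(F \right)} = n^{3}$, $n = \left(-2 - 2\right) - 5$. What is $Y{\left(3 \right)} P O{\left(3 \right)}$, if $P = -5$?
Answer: $3645$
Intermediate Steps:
$n = -9$ ($n = -4 - 5 = -9$)
$Y{\left(F \right)} = \frac{729}{5}$ ($Y{\left(F \right)} = - \frac{\left(-9\right)^{3}}{5} = \left(- \frac{1}{5}\right) \left(-729\right) = \frac{729}{5}$)
$O{\left(v \right)} = -2 - v$ ($O{\left(v \right)} = -2 + \left(-3 + 2\right) v = -2 - v$)
$Y{\left(3 \right)} P O{\left(3 \right)} = \frac{729}{5} \left(-5\right) \left(-2 - 3\right) = - 729 \left(-2 - 3\right) = \left(-729\right) \left(-5\right) = 3645$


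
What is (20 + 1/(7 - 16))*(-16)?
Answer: -2864/9 ≈ -318.22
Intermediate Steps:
(20 + 1/(7 - 16))*(-16) = (20 + 1/(-9))*(-16) = (20 - 1/9)*(-16) = (179/9)*(-16) = -2864/9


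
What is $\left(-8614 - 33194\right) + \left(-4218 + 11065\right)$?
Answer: $-34961$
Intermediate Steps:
$\left(-8614 - 33194\right) + \left(-4218 + 11065\right) = -41808 + 6847 = -34961$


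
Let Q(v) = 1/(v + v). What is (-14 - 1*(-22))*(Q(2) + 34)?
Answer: 274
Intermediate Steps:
Q(v) = 1/(2*v)
(-14 - 1*(-22))*(Q(2) + 34) = (-14 - 1*(-22))*((½)/2 + 34) = (-14 + 22)*((½)*(½) + 34) = 8*(¼ + 34) = 8*(137/4) = 274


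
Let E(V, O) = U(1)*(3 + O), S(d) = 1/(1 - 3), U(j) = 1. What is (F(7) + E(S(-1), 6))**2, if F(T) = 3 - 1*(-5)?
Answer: 289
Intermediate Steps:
F(T) = 8 (F(T) = 3 + 5 = 8)
S(d) = -1/2 (S(d) = 1/(-2) = -1/2)
E(V, O) = 3 + O (E(V, O) = 1*(3 + O) = 3 + O)
(F(7) + E(S(-1), 6))**2 = (8 + (3 + 6))**2 = (8 + 9)**2 = 17**2 = 289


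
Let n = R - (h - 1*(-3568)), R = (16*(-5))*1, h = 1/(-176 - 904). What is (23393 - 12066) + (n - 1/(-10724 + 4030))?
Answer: 27757745927/3614760 ≈ 7679.0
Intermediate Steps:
h = -1/1080 (h = 1/(-1080) = -1/1080 ≈ -0.00092593)
R = -80 (R = -80*1 = -80)
n = -3939839/1080 (n = -80 - (-1/1080 - 1*(-3568)) = -80 - (-1/1080 + 3568) = -80 - 1*3853439/1080 = -80 - 3853439/1080 = -3939839/1080 ≈ -3648.0)
(23393 - 12066) + (n - 1/(-10724 + 4030)) = (23393 - 12066) + (-3939839/1080 - 1/(-10724 + 4030)) = 11327 + (-3939839/1080 - 1/(-6694)) = 11327 + (-3939839/1080 - 1*(-1/6694)) = 11327 + (-3939839/1080 + 1/6694) = 11327 - 13186640593/3614760 = 27757745927/3614760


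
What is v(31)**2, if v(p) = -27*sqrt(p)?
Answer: 22599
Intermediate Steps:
v(31)**2 = (-27*sqrt(31))**2 = 22599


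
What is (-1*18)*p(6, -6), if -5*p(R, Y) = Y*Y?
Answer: 648/5 ≈ 129.60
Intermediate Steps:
p(R, Y) = -Y**2/5 (p(R, Y) = -Y*Y/5 = -Y**2/5)
(-1*18)*p(6, -6) = (-1*18)*(-1/5*(-6)**2) = -(-18)*36/5 = -18*(-36/5) = 648/5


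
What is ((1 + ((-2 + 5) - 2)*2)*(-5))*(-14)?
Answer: 210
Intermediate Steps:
((1 + ((-2 + 5) - 2)*2)*(-5))*(-14) = ((1 + (3 - 2)*2)*(-5))*(-14) = ((1 + 1*2)*(-5))*(-14) = ((1 + 2)*(-5))*(-14) = (3*(-5))*(-14) = -15*(-14) = 210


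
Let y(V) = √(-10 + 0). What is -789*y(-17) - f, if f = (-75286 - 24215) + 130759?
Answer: -31258 - 789*I*√10 ≈ -31258.0 - 2495.0*I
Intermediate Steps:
y(V) = I*√10 (y(V) = √(-10) = I*√10)
f = 31258 (f = -99501 + 130759 = 31258)
-789*y(-17) - f = -789*I*√10 - 1*31258 = -789*I*√10 - 31258 = -31258 - 789*I*√10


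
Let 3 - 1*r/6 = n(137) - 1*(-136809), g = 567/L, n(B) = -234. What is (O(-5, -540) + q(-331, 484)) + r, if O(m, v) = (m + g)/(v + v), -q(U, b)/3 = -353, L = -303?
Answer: -44634063073/54540 ≈ -8.1837e+5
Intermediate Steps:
q(U, b) = 1059 (q(U, b) = -3*(-353) = 1059)
g = -189/101 (g = 567/(-303) = 567*(-1/303) = -189/101 ≈ -1.8713)
O(m, v) = (-189/101 + m)/(2*v) (O(m, v) = (m - 189/101)/(v + v) = (-189/101 + m)/((2*v)) = (-189/101 + m)*(1/(2*v)) = (-189/101 + m)/(2*v))
r = -819432 (r = 18 - 6*(-234 - 1*(-136809)) = 18 - 6*(-234 + 136809) = 18 - 6*136575 = 18 - 819450 = -819432)
(O(-5, -540) + q(-331, 484)) + r = ((1/202)*(-189 + 101*(-5))/(-540) + 1059) - 819432 = ((1/202)*(-1/540)*(-189 - 505) + 1059) - 819432 = ((1/202)*(-1/540)*(-694) + 1059) - 819432 = (347/54540 + 1059) - 819432 = 57758207/54540 - 819432 = -44634063073/54540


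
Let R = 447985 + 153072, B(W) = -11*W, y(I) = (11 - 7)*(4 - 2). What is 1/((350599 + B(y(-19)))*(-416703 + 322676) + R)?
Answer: -1/32956896740 ≈ -3.0343e-11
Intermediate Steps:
y(I) = 8 (y(I) = 4*2 = 8)
R = 601057
1/((350599 + B(y(-19)))*(-416703 + 322676) + R) = 1/((350599 - 11*8)*(-416703 + 322676) + 601057) = 1/((350599 - 88)*(-94027) + 601057) = 1/(350511*(-94027) + 601057) = 1/(-32957497797 + 601057) = 1/(-32956896740) = -1/32956896740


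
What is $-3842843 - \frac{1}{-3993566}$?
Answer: $- \frac{15346647148137}{3993566} \approx -3.8428 \cdot 10^{6}$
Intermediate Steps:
$-3842843 - \frac{1}{-3993566} = -3842843 - - \frac{1}{3993566} = -3842843 + \frac{1}{3993566} = - \frac{15346647148137}{3993566}$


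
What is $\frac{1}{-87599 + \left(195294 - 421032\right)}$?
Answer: $- \frac{1}{313337} \approx -3.1915 \cdot 10^{-6}$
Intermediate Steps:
$\frac{1}{-87599 + \left(195294 - 421032\right)} = \frac{1}{-87599 - 225738} = \frac{1}{-313337} = - \frac{1}{313337}$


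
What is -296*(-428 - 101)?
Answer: 156584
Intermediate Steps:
-296*(-428 - 101) = -296*(-529) = 156584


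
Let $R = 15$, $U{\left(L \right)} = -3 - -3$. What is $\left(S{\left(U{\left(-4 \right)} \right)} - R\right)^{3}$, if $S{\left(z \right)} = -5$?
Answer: $-8000$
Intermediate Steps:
$U{\left(L \right)} = 0$ ($U{\left(L \right)} = -3 + 3 = 0$)
$\left(S{\left(U{\left(-4 \right)} \right)} - R\right)^{3} = \left(-5 - 15\right)^{3} = \left(-20\right)^{3} = -8000$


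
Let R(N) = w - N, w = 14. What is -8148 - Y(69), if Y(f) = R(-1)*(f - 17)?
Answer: -8928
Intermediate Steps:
R(N) = 14 - N
Y(f) = -255 + 15*f (Y(f) = (14 - 1*(-1))*(f - 17) = (14 + 1)*(-17 + f) = 15*(-17 + f) = -255 + 15*f)
-8148 - Y(69) = -8148 - (-255 + 15*69) = -8148 - (-255 + 1035) = -8148 - 1*780 = -8148 - 780 = -8928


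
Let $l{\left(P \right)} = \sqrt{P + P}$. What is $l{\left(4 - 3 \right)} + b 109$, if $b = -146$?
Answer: $-15914 + \sqrt{2} \approx -15913.0$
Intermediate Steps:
$l{\left(P \right)} = \sqrt{2} \sqrt{P}$ ($l{\left(P \right)} = \sqrt{2 P} = \sqrt{2} \sqrt{P}$)
$l{\left(4 - 3 \right)} + b 109 = \sqrt{2} \sqrt{4 - 3} - 15914 = \sqrt{2} \sqrt{1} - 15914 = \sqrt{2} \cdot 1 - 15914 = \sqrt{2} - 15914 = -15914 + \sqrt{2}$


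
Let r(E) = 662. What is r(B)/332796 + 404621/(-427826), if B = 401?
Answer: -2399518384/2542478241 ≈ -0.94377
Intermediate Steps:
r(B)/332796 + 404621/(-427826) = 662/332796 + 404621/(-427826) = 662*(1/332796) + 404621*(-1/427826) = 331/166398 - 57803/61118 = -2399518384/2542478241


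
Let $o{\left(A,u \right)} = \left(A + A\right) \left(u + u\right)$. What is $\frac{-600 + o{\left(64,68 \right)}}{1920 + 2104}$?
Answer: $\frac{2101}{503} \approx 4.1769$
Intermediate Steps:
$o{\left(A,u \right)} = 4 A u$ ($o{\left(A,u \right)} = 2 A 2 u = 4 A u$)
$\frac{-600 + o{\left(64,68 \right)}}{1920 + 2104} = \frac{-600 + 4 \cdot 64 \cdot 68}{1920 + 2104} = \frac{-600 + 17408}{4024} = 16808 \cdot \frac{1}{4024} = \frac{2101}{503}$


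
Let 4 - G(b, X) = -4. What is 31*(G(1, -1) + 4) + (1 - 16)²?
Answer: 597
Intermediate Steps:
G(b, X) = 8 (G(b, X) = 4 - 1*(-4) = 4 + 4 = 8)
31*(G(1, -1) + 4) + (1 - 16)² = 31*(8 + 4) + (1 - 16)² = 31*12 + (-15)² = 372 + 225 = 597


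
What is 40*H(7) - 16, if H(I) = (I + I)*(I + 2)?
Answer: 5024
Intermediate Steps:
H(I) = 2*I*(2 + I) (H(I) = (2*I)*(2 + I) = 2*I*(2 + I))
40*H(7) - 16 = 40*(2*7*(2 + 7)) - 16 = 40*(2*7*9) - 16 = 40*126 - 16 = 5040 - 16 = 5024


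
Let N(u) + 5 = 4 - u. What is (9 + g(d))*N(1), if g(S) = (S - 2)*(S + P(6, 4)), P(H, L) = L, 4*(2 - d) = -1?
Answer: -169/8 ≈ -21.125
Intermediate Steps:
d = 9/4 (d = 2 - ¼*(-1) = 2 + ¼ = 9/4 ≈ 2.2500)
N(u) = -1 - u (N(u) = -5 + (4 - u) = -1 - u)
g(S) = (-2 + S)*(4 + S) (g(S) = (S - 2)*(S + 4) = (-2 + S)*(4 + S))
(9 + g(d))*N(1) = (9 + (-8 + (9/4)² + 2*(9/4)))*(-1 - 1*1) = (9 + (-8 + 81/16 + 9/2))*(-1 - 1) = (9 + 25/16)*(-2) = (169/16)*(-2) = -169/8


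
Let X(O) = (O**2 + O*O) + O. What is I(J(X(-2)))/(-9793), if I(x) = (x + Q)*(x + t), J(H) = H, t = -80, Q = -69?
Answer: -666/1399 ≈ -0.47605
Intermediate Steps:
X(O) = O + 2*O**2 (X(O) = (O**2 + O**2) + O = 2*O**2 + O = O + 2*O**2)
I(x) = (-80 + x)*(-69 + x) (I(x) = (x - 69)*(x - 80) = (-69 + x)*(-80 + x) = (-80 + x)*(-69 + x))
I(J(X(-2)))/(-9793) = (5520 + (-2*(1 + 2*(-2)))**2 - (-298)*(1 + 2*(-2)))/(-9793) = (5520 + (-2*(1 - 4))**2 - (-298)*(1 - 4))*(-1/9793) = (5520 + (-2*(-3))**2 - (-298)*(-3))*(-1/9793) = (5520 + 6**2 - 149*6)*(-1/9793) = (5520 + 36 - 894)*(-1/9793) = 4662*(-1/9793) = -666/1399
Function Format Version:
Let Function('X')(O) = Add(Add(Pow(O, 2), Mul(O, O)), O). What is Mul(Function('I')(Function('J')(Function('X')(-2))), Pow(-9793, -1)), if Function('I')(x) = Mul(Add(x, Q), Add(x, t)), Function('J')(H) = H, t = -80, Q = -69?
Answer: Rational(-666, 1399) ≈ -0.47605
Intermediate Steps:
Function('X')(O) = Add(O, Mul(2, Pow(O, 2))) (Function('X')(O) = Add(Add(Pow(O, 2), Pow(O, 2)), O) = Add(Mul(2, Pow(O, 2)), O) = Add(O, Mul(2, Pow(O, 2))))
Function('I')(x) = Mul(Add(-80, x), Add(-69, x)) (Function('I')(x) = Mul(Add(x, -69), Add(x, -80)) = Mul(Add(-69, x), Add(-80, x)) = Mul(Add(-80, x), Add(-69, x)))
Mul(Function('I')(Function('J')(Function('X')(-2))), Pow(-9793, -1)) = Mul(Add(5520, Pow(Mul(-2, Add(1, Mul(2, -2))), 2), Mul(-149, Mul(-2, Add(1, Mul(2, -2))))), Pow(-9793, -1)) = Mul(Add(5520, Pow(Mul(-2, Add(1, -4)), 2), Mul(-149, Mul(-2, Add(1, -4)))), Rational(-1, 9793)) = Mul(Add(5520, Pow(Mul(-2, -3), 2), Mul(-149, Mul(-2, -3))), Rational(-1, 9793)) = Mul(Add(5520, Pow(6, 2), Mul(-149, 6)), Rational(-1, 9793)) = Mul(Add(5520, 36, -894), Rational(-1, 9793)) = Mul(4662, Rational(-1, 9793)) = Rational(-666, 1399)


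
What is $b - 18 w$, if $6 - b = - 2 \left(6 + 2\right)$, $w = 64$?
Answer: $-1130$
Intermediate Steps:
$b = 22$ ($b = 6 - - 2 \left(6 + 2\right) = 6 - \left(-2\right) 8 = 6 - -16 = 6 + 16 = 22$)
$b - 18 w = 22 - 1152 = -1130$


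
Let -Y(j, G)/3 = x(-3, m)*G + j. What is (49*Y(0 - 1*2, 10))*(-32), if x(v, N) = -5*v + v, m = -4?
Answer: 555072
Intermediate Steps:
x(v, N) = -4*v
Y(j, G) = -36*G - 3*j (Y(j, G) = -3*((-4*(-3))*G + j) = -3*(12*G + j) = -3*(j + 12*G) = -36*G - 3*j)
(49*Y(0 - 1*2, 10))*(-32) = (49*(-36*10 - 3*(0 - 1*2)))*(-32) = (49*(-360 - 3*(0 - 2)))*(-32) = (49*(-360 - 3*(-2)))*(-32) = (49*(-360 + 6))*(-32) = (49*(-354))*(-32) = -17346*(-32) = 555072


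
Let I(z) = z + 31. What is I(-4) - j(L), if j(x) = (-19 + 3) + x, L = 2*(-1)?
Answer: 45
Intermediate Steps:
I(z) = 31 + z
L = -2
j(x) = -16 + x
I(-4) - j(L) = (31 - 4) - (-16 - 2) = 27 - 1*(-18) = 27 + 18 = 45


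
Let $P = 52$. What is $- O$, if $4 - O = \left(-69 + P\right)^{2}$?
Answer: $285$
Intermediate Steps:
$O = -285$ ($O = 4 - \left(-69 + 52\right)^{2} = 4 - \left(-17\right)^{2} = 4 - 289 = -285$)
$- O = \left(-1\right) \left(-285\right) = 285$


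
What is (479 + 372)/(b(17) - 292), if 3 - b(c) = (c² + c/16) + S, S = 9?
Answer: -13616/9409 ≈ -1.4471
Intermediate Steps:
b(c) = -6 - c² - c/16 (b(c) = 3 - ((c² + c/16) + 9) = 3 - (9 + c² + c/16) = 3 + (-9 - c² - c/16) = -6 - c² - c/16)
(479 + 372)/(b(17) - 292) = (479 + 372)/((-6 - 1*17² - 1/16*17) - 292) = 851/((-6 - 1*289 - 17/16) - 292) = 851/((-6 - 289 - 17/16) - 292) = 851/(-4737/16 - 292) = 851/(-9409/16) = 851*(-16/9409) = -13616/9409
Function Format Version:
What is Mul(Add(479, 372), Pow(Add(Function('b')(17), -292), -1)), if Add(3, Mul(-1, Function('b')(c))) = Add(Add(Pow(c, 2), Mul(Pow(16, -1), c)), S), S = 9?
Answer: Rational(-13616, 9409) ≈ -1.4471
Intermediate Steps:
Function('b')(c) = Add(-6, Mul(-1, Pow(c, 2)), Mul(Rational(-1, 16), c)) (Function('b')(c) = Add(3, Mul(-1, Add(Add(Pow(c, 2), Mul(Pow(16, -1), c)), 9))) = Add(3, Mul(-1, Add(Add(Pow(c, 2), Mul(Rational(1, 16), c)), 9))) = Add(3, Mul(-1, Add(9, Pow(c, 2), Mul(Rational(1, 16), c)))) = Add(3, Add(-9, Mul(-1, Pow(c, 2)), Mul(Rational(-1, 16), c))) = Add(-6, Mul(-1, Pow(c, 2)), Mul(Rational(-1, 16), c)))
Mul(Add(479, 372), Pow(Add(Function('b')(17), -292), -1)) = Mul(Add(479, 372), Pow(Add(Add(-6, Mul(-1, Pow(17, 2)), Mul(Rational(-1, 16), 17)), -292), -1)) = Mul(851, Pow(Add(Add(-6, Mul(-1, 289), Rational(-17, 16)), -292), -1)) = Mul(851, Pow(Add(Add(-6, -289, Rational(-17, 16)), -292), -1)) = Mul(851, Pow(Add(Rational(-4737, 16), -292), -1)) = Mul(851, Pow(Rational(-9409, 16), -1)) = Mul(851, Rational(-16, 9409)) = Rational(-13616, 9409)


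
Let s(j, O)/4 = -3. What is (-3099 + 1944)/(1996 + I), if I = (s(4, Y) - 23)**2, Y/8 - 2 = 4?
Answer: -1155/3221 ≈ -0.35858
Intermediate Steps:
Y = 48 (Y = 16 + 8*4 = 16 + 32 = 48)
s(j, O) = -12 (s(j, O) = 4*(-3) = -12)
I = 1225 (I = (-12 - 23)**2 = (-35)**2 = 1225)
(-3099 + 1944)/(1996 + I) = (-3099 + 1944)/(1996 + 1225) = -1155/3221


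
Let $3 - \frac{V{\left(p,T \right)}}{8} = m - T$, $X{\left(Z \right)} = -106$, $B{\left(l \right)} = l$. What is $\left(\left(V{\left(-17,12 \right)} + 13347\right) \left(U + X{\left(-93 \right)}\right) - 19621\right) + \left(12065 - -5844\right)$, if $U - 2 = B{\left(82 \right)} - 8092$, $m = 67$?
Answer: $-104923846$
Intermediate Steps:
$U = -8008$ ($U = 2 + \left(82 - 8092\right) = 2 - 8010 = -8008$)
$V{\left(p,T \right)} = -512 + 8 T$ ($V{\left(p,T \right)} = 24 - 8 \left(67 - T\right) = 24 + \left(-536 + 8 T\right) = -512 + 8 T$)
$\left(\left(V{\left(-17,12 \right)} + 13347\right) \left(U + X{\left(-93 \right)}\right) - 19621\right) + \left(12065 - -5844\right) = \left(\left(\left(-512 + 8 \cdot 12\right) + 13347\right) \left(-8008 - 106\right) - 19621\right) + \left(12065 - -5844\right) = \left(\left(\left(-512 + 96\right) + 13347\right) \left(-8114\right) - 19621\right) + \left(12065 + 5844\right) = \left(\left(-416 + 13347\right) \left(-8114\right) - 19621\right) + 17909 = \left(12931 \left(-8114\right) - 19621\right) + 17909 = \left(-104922134 - 19621\right) + 17909 = -104941755 + 17909 = -104923846$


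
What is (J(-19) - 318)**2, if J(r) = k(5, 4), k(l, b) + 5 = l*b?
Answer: 91809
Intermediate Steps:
k(l, b) = -5 + b*l (k(l, b) = -5 + l*b = -5 + b*l)
J(r) = 15 (J(r) = -5 + 4*5 = -5 + 20 = 15)
(J(-19) - 318)**2 = (15 - 318)**2 = (-303)**2 = 91809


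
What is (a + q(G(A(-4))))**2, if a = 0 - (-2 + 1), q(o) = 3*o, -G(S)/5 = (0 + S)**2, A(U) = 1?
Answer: 196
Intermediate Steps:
G(S) = -5*S**2 (G(S) = -5*(0 + S)**2 = -5*S**2)
a = 1 (a = 0 - 1*(-1) = 0 + 1 = 1)
(a + q(G(A(-4))))**2 = (1 + 3*(-5*1**2))**2 = (1 + 3*(-5*1))**2 = (1 + 3*(-5))**2 = (1 - 15)**2 = (-14)**2 = 196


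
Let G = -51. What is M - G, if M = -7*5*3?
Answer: -54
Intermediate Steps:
M = -105 (M = -35*3 = -105)
M - G = -105 - 1*(-51) = -105 + 51 = -54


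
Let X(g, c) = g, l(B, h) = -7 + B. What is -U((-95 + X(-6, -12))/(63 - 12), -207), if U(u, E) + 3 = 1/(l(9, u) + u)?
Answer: -48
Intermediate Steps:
U(u, E) = -3 + 1/(2 + u) (U(u, E) = -3 + 1/((-7 + 9) + u) = -3 + 1/(2 + u))
-U((-95 + X(-6, -12))/(63 - 12), -207) = -(-5 - 3*(-95 - 6)/(63 - 12))/(2 + (-95 - 6)/(63 - 12)) = -(-5 - (-303)/51)/(2 - 101/51) = -(-5 - (-303)/51)/(2 - 101*1/51) = -(-5 - 3*(-101/51))/(2 - 101/51) = -(-5 + 101/17)/1/51 = -51*16/17 = -1*48 = -48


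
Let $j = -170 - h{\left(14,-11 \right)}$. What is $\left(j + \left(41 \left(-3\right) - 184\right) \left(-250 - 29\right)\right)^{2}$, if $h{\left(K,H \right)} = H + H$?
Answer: $7311105025$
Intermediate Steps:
$h{\left(K,H \right)} = 2 H$
$j = -148$ ($j = -170 - 2 \left(-11\right) = -170 - -22 = -170 + 22 = -148$)
$\left(j + \left(41 \left(-3\right) - 184\right) \left(-250 - 29\right)\right)^{2} = \left(-148 + \left(41 \left(-3\right) - 184\right) \left(-250 - 29\right)\right)^{2} = \left(-148 + \left(-123 - 184\right) \left(-279\right)\right)^{2} = \left(-148 - -85653\right)^{2} = \left(-148 + 85653\right)^{2} = 85505^{2} = 7311105025$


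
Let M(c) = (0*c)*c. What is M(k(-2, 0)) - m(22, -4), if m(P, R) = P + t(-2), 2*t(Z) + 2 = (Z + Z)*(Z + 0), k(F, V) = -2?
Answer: -25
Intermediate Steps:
t(Z) = -1 + Z**2 (t(Z) = -1 + ((Z + Z)*(Z + 0))/2 = -1 + ((2*Z)*Z)/2 = -1 + (2*Z**2)/2 = -1 + Z**2)
m(P, R) = 3 + P (m(P, R) = P + (-1 + (-2)**2) = P + (-1 + 4) = P + 3 = 3 + P)
M(c) = 0 (M(c) = 0*c = 0)
M(k(-2, 0)) - m(22, -4) = 0 - (3 + 22) = 0 - 1*25 = 0 - 25 = -25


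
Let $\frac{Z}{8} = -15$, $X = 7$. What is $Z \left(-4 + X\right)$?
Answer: $-360$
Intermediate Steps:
$Z = -120$ ($Z = 8 \left(-15\right) = -120$)
$Z \left(-4 + X\right) = - 120 \left(-4 + 7\right) = \left(-120\right) 3 = -360$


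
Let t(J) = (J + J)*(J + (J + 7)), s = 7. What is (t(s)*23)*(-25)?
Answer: -169050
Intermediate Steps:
t(J) = 2*J*(7 + 2*J) (t(J) = (2*J)*(J + (7 + J)) = (2*J)*(7 + 2*J) = 2*J*(7 + 2*J))
(t(s)*23)*(-25) = ((2*7*(7 + 2*7))*23)*(-25) = ((2*7*(7 + 14))*23)*(-25) = ((2*7*21)*23)*(-25) = (294*23)*(-25) = 6762*(-25) = -169050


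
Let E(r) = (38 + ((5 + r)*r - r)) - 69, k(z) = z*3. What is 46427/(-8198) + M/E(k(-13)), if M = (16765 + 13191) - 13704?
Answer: 35650139/5468066 ≈ 6.5197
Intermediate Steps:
k(z) = 3*z
M = 16252 (M = 29956 - 13704 = 16252)
E(r) = -31 - r + r*(5 + r) (E(r) = (38 + (r*(5 + r) - r)) - 69 = (38 + (-r + r*(5 + r))) - 69 = (38 - r + r*(5 + r)) - 69 = -31 - r + r*(5 + r))
46427/(-8198) + M/E(k(-13)) = 46427/(-8198) + 16252/(-31 + (3*(-13))**2 + 4*(3*(-13))) = 46427*(-1/8198) + 16252/(-31 + (-39)**2 + 4*(-39)) = -46427/8198 + 16252/(-31 + 1521 - 156) = -46427/8198 + 16252/1334 = -46427/8198 + 16252*(1/1334) = -46427/8198 + 8126/667 = 35650139/5468066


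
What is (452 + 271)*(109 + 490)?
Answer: 433077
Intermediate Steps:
(452 + 271)*(109 + 490) = 723*599 = 433077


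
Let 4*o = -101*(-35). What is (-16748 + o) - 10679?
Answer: -106173/4 ≈ -26543.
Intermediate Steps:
o = 3535/4 (o = (-101*(-35))/4 = (¼)*3535 = 3535/4 ≈ 883.75)
(-16748 + o) - 10679 = (-16748 + 3535/4) - 10679 = -63457/4 - 10679 = -106173/4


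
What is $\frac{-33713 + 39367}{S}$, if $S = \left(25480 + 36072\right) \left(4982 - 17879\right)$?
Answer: $- \frac{2827}{396918072} \approx -7.1224 \cdot 10^{-6}$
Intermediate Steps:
$S = -793836144$ ($S = 61552 \left(-12897\right) = -793836144$)
$\frac{-33713 + 39367}{S} = \frac{-33713 + 39367}{-793836144} = 5654 \left(- \frac{1}{793836144}\right) = - \frac{2827}{396918072}$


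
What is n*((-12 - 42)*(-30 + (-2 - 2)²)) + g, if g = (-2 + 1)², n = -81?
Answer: -61235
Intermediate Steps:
g = 1 (g = (-1)² = 1)
n*((-12 - 42)*(-30 + (-2 - 2)²)) + g = -81*(-12 - 42)*(-30 + (-2 - 2)²) + 1 = -(-4374)*(-30 + (-4)²) + 1 = -(-4374)*(-30 + 16) + 1 = -(-4374)*(-14) + 1 = -81*756 + 1 = -61236 + 1 = -61235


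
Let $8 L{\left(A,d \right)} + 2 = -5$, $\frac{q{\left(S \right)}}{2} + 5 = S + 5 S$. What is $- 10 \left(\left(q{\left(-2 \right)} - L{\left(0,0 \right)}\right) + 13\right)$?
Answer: $\frac{805}{4} \approx 201.25$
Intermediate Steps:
$q{\left(S \right)} = -10 + 12 S$ ($q{\left(S \right)} = -10 + 2 \left(S + 5 S\right) = -10 + 2 \cdot 6 S = -10 + 12 S$)
$L{\left(A,d \right)} = - \frac{7}{8}$ ($L{\left(A,d \right)} = - \frac{1}{4} + \frac{1}{8} \left(-5\right) = - \frac{1}{4} - \frac{5}{8} = - \frac{7}{8}$)
$- 10 \left(\left(q{\left(-2 \right)} - L{\left(0,0 \right)}\right) + 13\right) = - 10 \left(\left(\left(-10 + 12 \left(-2\right)\right) - - \frac{7}{8}\right) + 13\right) = - 10 \left(\left(\left(-10 - 24\right) + \frac{7}{8}\right) + 13\right) = - 10 \left(\left(-34 + \frac{7}{8}\right) + 13\right) = - 10 \left(- \frac{265}{8} + 13\right) = \left(-10\right) \left(- \frac{161}{8}\right) = \frac{805}{4}$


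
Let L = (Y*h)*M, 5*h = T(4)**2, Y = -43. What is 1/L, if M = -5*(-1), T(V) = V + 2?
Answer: -1/1548 ≈ -0.00064600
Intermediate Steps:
T(V) = 2 + V
M = 5
h = 36/5 (h = (2 + 4)**2/5 = (1/5)*6**2 = (1/5)*36 = 36/5 ≈ 7.2000)
L = -1548 (L = -43*36/5*5 = -1548/5*5 = -1548)
1/L = 1/(-1548) = -1/1548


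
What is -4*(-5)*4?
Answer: 80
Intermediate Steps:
-4*(-5)*4 = 20*4 = 80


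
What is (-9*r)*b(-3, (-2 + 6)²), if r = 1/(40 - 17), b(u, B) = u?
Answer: 27/23 ≈ 1.1739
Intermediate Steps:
r = 1/23 ≈ 0.043478
(-9*r)*b(-3, (-2 + 6)²) = -9*1/23*(-3) = -9/23*(-3) = 27/23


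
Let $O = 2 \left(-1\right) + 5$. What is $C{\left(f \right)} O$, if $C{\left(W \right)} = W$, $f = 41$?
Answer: $123$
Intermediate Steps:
$O = 3$ ($O = -2 + 5 = 3$)
$C{\left(f \right)} O = 41 \cdot 3 = 123$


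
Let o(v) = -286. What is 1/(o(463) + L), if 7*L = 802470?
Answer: 7/800468 ≈ 8.7449e-6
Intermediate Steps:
L = 802470/7 (L = (1/7)*802470 = 802470/7 ≈ 1.1464e+5)
1/(o(463) + L) = 1/(-286 + 802470/7) = 1/(800468/7) = 7/800468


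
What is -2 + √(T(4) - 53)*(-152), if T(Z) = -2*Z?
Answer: -2 - 152*I*√61 ≈ -2.0 - 1187.2*I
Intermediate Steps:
-2 + √(T(4) - 53)*(-152) = -2 + √(-2*4 - 53)*(-152) = -2 + √(-8 - 53)*(-152) = -2 + √(-61)*(-152) = -2 + (I*√61)*(-152) = -2 - 152*I*√61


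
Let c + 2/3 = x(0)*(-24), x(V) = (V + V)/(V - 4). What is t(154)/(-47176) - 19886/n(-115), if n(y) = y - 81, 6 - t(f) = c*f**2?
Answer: 350640701/3467436 ≈ 101.12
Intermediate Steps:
x(V) = 2*V/(-4 + V) (x(V) = (2*V)/(-4 + V) = 2*V/(-4 + V))
c = -2/3 (c = -2/3 + (2*0/(-4 + 0))*(-24) = -2/3 + (2*0/(-4))*(-24) = -2/3 + (2*0*(-1/4))*(-24) = -2/3 + 0*(-24) = -2/3 + 0 = -2/3 ≈ -0.66667)
t(f) = 6 + 2*f**2/3 (t(f) = 6 - (-2)*f**2/3 = 6 + 2*f**2/3)
n(y) = -81 + y
t(154)/(-47176) - 19886/n(-115) = (6 + (2/3)*154**2)/(-47176) - 19886/(-81 - 115) = (6 + (2/3)*23716)*(-1/47176) - 19886/(-196) = (6 + 47432/3)*(-1/47176) - 19886*(-1/196) = (47450/3)*(-1/47176) + 9943/98 = -23725/70764 + 9943/98 = 350640701/3467436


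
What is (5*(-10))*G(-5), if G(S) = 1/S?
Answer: 10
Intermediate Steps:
(5*(-10))*G(-5) = (5*(-10))/(-5) = -50*(-1/5) = 10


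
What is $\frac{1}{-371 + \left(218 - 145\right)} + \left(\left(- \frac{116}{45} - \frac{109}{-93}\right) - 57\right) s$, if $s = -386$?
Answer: $\frac{9372019933}{415710} \approx 22545.0$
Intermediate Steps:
$\frac{1}{-371 + \left(218 - 145\right)} + \left(\left(- \frac{116}{45} - \frac{109}{-93}\right) - 57\right) s = \frac{1}{-371 + \left(218 - 145\right)} + \left(\left(- \frac{116}{45} - \frac{109}{-93}\right) - 57\right) \left(-386\right) = \frac{1}{-371 + \left(218 - 145\right)} + \left(\left(\left(-116\right) \frac{1}{45} - - \frac{109}{93}\right) - 57\right) \left(-386\right) = \frac{1}{-371 + 73} + \left(\left(- \frac{116}{45} + \frac{109}{93}\right) - 57\right) \left(-386\right) = \frac{1}{-298} + \left(- \frac{1961}{1395} - 57\right) \left(-386\right) = - \frac{1}{298} - - \frac{31449736}{1395} = - \frac{1}{298} + \frac{31449736}{1395} = \frac{9372019933}{415710}$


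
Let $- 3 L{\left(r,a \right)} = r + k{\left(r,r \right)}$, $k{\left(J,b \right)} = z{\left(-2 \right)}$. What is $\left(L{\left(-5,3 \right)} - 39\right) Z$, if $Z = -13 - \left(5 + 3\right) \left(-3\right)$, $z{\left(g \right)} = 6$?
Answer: $- \frac{1298}{3} \approx -432.67$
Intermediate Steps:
$k{\left(J,b \right)} = 6$
$L{\left(r,a \right)} = -2 - \frac{r}{3}$ ($L{\left(r,a \right)} = - \frac{r + 6}{3} = - \frac{6 + r}{3} = -2 - \frac{r}{3}$)
$Z = 11$ ($Z = -13 - 8 \left(-3\right) = -13 - -24 = -13 + 24 = 11$)
$\left(L{\left(-5,3 \right)} - 39\right) Z = \left(\left(-2 - - \frac{5}{3}\right) - 39\right) 11 = \left(\left(-2 + \frac{5}{3}\right) - 39\right) 11 = \left(- \frac{1}{3} - 39\right) 11 = \left(- \frac{118}{3}\right) 11 = - \frac{1298}{3}$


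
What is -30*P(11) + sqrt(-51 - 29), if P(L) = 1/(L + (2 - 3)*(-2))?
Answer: -30/13 + 4*I*sqrt(5) ≈ -2.3077 + 8.9443*I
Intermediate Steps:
P(L) = 1/(2 + L) (P(L) = 1/(L - 1*(-2)) = 1/(L + 2) = 1/(2 + L))
-30*P(11) + sqrt(-51 - 29) = -30/(2 + 11) + sqrt(-51 - 29) = -30/13 + sqrt(-80) = -30*1/13 + 4*I*sqrt(5) = -30/13 + 4*I*sqrt(5)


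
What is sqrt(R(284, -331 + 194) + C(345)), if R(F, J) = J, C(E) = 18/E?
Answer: I*sqrt(1811135)/115 ≈ 11.702*I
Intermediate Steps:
sqrt(R(284, -331 + 194) + C(345)) = sqrt((-331 + 194) + 18/345) = sqrt(-137 + 18*(1/345)) = sqrt(-137 + 6/115) = sqrt(-15749/115) = I*sqrt(1811135)/115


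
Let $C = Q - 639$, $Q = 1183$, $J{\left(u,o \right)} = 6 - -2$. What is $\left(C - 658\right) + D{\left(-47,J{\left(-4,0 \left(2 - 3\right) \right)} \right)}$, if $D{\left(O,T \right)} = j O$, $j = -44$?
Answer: $1954$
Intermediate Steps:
$J{\left(u,o \right)} = 8$ ($J{\left(u,o \right)} = 6 + 2 = 8$)
$C = 544$ ($C = 1183 - 639 = 544$)
$D{\left(O,T \right)} = - 44 O$
$\left(C - 658\right) + D{\left(-47,J{\left(-4,0 \left(2 - 3\right) \right)} \right)} = \left(544 - 658\right) - -2068 = -114 + 2068 = 1954$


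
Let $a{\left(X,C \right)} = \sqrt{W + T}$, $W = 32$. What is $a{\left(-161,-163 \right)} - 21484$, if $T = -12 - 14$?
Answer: $-21484 + \sqrt{6} \approx -21482.0$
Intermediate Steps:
$T = -26$ ($T = -12 - 14 = -26$)
$a{\left(X,C \right)} = \sqrt{6}$ ($a{\left(X,C \right)} = \sqrt{32 - 26} = \sqrt{6}$)
$a{\left(-161,-163 \right)} - 21484 = \sqrt{6} - 21484 = -21484 + \sqrt{6}$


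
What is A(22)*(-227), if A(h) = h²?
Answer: -109868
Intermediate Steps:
A(22)*(-227) = 22²*(-227) = 484*(-227) = -109868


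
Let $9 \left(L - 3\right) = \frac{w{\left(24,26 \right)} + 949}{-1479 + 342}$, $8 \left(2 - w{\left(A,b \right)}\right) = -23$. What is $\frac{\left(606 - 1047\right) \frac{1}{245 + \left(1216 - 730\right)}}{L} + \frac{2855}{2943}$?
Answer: $\frac{390377540173}{511933352013} \approx 0.76256$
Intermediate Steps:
$w{\left(A,b \right)} = \frac{39}{8}$ ($w{\left(A,b \right)} = 2 - - \frac{23}{8} = 2 + \frac{23}{8} = \frac{39}{8}$)
$L = \frac{237961}{81864}$ ($L = 3 + \frac{\left(\frac{39}{8} + 949\right) \frac{1}{-1479 + 342}}{9} = 3 + \frac{\frac{7631}{8} \frac{1}{-1137}}{9} = 3 + \frac{\frac{7631}{8} \left(- \frac{1}{1137}\right)}{9} = 3 + \frac{1}{9} \left(- \frac{7631}{9096}\right) = 3 - \frac{7631}{81864} = \frac{237961}{81864} \approx 2.9068$)
$\frac{\left(606 - 1047\right) \frac{1}{245 + \left(1216 - 730\right)}}{L} + \frac{2855}{2943} = \frac{\left(606 - 1047\right) \frac{1}{245 + \left(1216 - 730\right)}}{\frac{237961}{81864}} + \frac{2855}{2943} = - \frac{441}{245 + 486} \cdot \frac{81864}{237961} + 2855 \cdot \frac{1}{2943} = - \frac{441}{731} \cdot \frac{81864}{237961} + \frac{2855}{2943} = \left(-441\right) \frac{1}{731} \cdot \frac{81864}{237961} + \frac{2855}{2943} = \left(- \frac{441}{731}\right) \frac{81864}{237961} + \frac{2855}{2943} = - \frac{36102024}{173949491} + \frac{2855}{2943} = \frac{390377540173}{511933352013}$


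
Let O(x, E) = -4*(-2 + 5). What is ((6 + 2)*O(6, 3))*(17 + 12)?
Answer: -2784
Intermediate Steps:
O(x, E) = -12 (O(x, E) = -4*3 = -12)
((6 + 2)*O(6, 3))*(17 + 12) = ((6 + 2)*(-12))*(17 + 12) = (8*(-12))*29 = -96*29 = -2784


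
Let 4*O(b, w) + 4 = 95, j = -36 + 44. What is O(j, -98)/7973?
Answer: 13/4556 ≈ 0.0028534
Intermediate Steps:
j = 8
O(b, w) = 91/4 (O(b, w) = -1 + (¼)*95 = -1 + 95/4 = 91/4)
O(j, -98)/7973 = (91/4)/7973 = (91/4)*(1/7973) = 13/4556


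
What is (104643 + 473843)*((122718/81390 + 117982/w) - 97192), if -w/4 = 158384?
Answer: -120794892538691928193/2148478960 ≈ -5.6223e+10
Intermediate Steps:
w = -633536 (w = -4*158384 = -633536)
(104643 + 473843)*((122718/81390 + 117982/w) - 97192) = (104643 + 473843)*((122718/81390 + 117982/(-633536)) - 97192) = 578486*((122718*(1/81390) + 117982*(-1/633536)) - 97192) = 578486*((20453/13565 - 58991/316768) - 97192) = 578486*(5678642989/4296957920 - 97192) = 578486*(-417624255517651/4296957920) = -120794892538691928193/2148478960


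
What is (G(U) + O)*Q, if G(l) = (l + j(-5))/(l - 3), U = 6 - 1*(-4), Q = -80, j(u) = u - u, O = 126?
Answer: -71360/7 ≈ -10194.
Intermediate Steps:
j(u) = 0
U = 10 (U = 6 + 4 = 10)
G(l) = l/(-3 + l) (G(l) = (l + 0)/(l - 3) = l/(-3 + l))
(G(U) + O)*Q = (10/(-3 + 10) + 126)*(-80) = (10/7 + 126)*(-80) = (892/7)*(-80) = -71360/7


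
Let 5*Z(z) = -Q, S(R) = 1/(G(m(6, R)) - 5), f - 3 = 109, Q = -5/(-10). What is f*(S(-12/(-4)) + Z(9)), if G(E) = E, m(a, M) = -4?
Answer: -1064/45 ≈ -23.644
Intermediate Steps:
Q = ½ (Q = -5*(-⅒) = ½ ≈ 0.50000)
f = 112 (f = 3 + 109 = 112)
S(R) = -⅑ (S(R) = 1/(-4 - 5) = 1/(-9) = -⅑)
Z(z) = -⅒ (Z(z) = (-1*½)/5 = (⅕)*(-½) = -⅒)
f*(S(-12/(-4)) + Z(9)) = 112*(-⅑ - ⅒) = 112*(-19/90) = -1064/45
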